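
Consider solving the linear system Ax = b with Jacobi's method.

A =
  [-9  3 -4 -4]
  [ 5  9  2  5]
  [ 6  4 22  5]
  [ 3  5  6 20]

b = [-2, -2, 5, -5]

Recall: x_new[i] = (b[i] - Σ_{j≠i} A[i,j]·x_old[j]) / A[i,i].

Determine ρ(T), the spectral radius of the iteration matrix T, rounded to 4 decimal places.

Let D = diag(-9, 9, 22, 20); L, U the strict triangles.
T_J = -D⁻¹(L+U): T[1,3] = -(5)/(9) = -0.5556; T[1,1] = 0.
  T[0,:] = [+0.0000  +0.3333  -0.4444  -0.4444]
  T[1,:] = [-0.5556  +0.0000  -0.2222  -0.5556]
  T[2,:] = [-0.2727  -0.1818  +0.0000  -0.2273]
  T[3,:] = [-0.1500  -0.2500  -0.3000  +0.0000]
|roots of det(T-λI)|: 0.7068, 0.4153, 0.4153, 0.1344.
spectral radius ρ = 0.7068; 0.7068 < 1 ⇒ converges.

0.7068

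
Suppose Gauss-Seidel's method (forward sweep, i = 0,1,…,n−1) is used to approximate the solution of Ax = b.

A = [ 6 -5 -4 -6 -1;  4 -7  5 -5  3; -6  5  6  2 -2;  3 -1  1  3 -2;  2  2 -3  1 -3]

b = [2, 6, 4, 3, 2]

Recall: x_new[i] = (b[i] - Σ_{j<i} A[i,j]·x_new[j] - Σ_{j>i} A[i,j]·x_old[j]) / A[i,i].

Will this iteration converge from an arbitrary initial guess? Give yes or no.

Let D = diag(6, -7, 6, 3, -3); L, U the strict triangles.
Gauss-Seidel: T = -(D+L)⁻¹U, row 0 first, T[0,3] = -(-6)/(6) = +1.0000; later rows by forward substitution.
  T[0,:] = [+0.0000  +0.8333  +0.6667  +1.0000  +0.1667]
  T[1,:] = [+0.0000  +0.4762  +1.0952  -0.1429  +0.5238]
  T[2,:] = [+0.0000  +0.4365  -0.2460  +0.7857  +0.0635]
  T[3,:] = [+0.0000  -0.8201  -0.2196  -1.3095  +0.6534]
  T[4,:] = [+0.0000  +0.1631  +1.3474  -0.6508  +0.6146]
moduli |λ_i(T)| = 1.2676, 1.0311, 1.0311, 0.0654, 0.0000.
ρ(T) = max|λ| = 1.2676; 1.2676 > 1: divergent.

no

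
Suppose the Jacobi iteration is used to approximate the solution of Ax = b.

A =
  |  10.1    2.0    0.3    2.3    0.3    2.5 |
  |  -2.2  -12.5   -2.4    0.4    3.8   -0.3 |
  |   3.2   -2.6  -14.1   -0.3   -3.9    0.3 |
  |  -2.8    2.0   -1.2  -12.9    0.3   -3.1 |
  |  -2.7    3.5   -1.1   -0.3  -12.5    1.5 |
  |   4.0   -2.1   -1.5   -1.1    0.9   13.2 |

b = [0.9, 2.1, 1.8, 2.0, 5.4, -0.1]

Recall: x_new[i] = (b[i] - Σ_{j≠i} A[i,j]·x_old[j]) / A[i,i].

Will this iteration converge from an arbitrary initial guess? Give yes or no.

A = D + L + U where D = diag(10.1, -12.5, -14.1, -12.9, -12.5, 13.2).
Jacobi: T = -D⁻¹(L+U), T[2,4] = -(-3.9)/(-14.1) = -0.2766; T[2,2] = 0.
  T[0,:] = [+0.0000, -0.1980, -0.0297, -0.2277, -0.0297, -0.2475]
  T[1,:] = [-0.1760, +0.0000, -0.1920, +0.0320, +0.3040, -0.0240]
  T[2,:] = [+0.2270, -0.1844, +0.0000, -0.0213, -0.2766, +0.0213]
  T[3,:] = [-0.2171, +0.1550, -0.0930, +0.0000, +0.0233, -0.2403]
  T[4,:] = [-0.2160, +0.2800, -0.0880, -0.0240, +0.0000, +0.1200]
  T[5,:] = [-0.3030, +0.1591, +0.1136, +0.0833, -0.0682, +0.0000]
|roots of det(T-λI)|: 0.6008, 0.3887, 0.2547, 0.2096, 0.2096, 0.1674.
spectral radius ρ = 0.6008; 0.6008 < 1 ⇒ converges.

yes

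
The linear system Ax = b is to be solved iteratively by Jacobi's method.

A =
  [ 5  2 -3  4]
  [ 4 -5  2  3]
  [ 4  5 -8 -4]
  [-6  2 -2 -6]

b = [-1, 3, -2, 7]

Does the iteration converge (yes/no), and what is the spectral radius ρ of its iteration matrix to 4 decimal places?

Diagonal D = diag(5, -5, -8, -6); L, U strict lower/upper.
Jacobi: T = -D⁻¹(L+U), T[3,0] = -(-6)/(-6) = -1.0000; T[3,3] = 0.
  T[0,:] = [+0.0000  -0.4000  +0.6000  -0.8000]
  T[1,:] = [+0.8000  +0.0000  +0.4000  +0.6000]
  T[2,:] = [+0.5000  +0.6250  +0.0000  -0.5000]
  T[3,:] = [-1.0000  +0.3333  -0.3333  +0.0000]
|roots of det(T-λI)|: 1.2163, 0.9209, 0.9209, 0.4573.
ρ(T) = max|λ| = 1.2163; 1.2163 > 1 ⇒ diverges.

no, ρ = 1.2163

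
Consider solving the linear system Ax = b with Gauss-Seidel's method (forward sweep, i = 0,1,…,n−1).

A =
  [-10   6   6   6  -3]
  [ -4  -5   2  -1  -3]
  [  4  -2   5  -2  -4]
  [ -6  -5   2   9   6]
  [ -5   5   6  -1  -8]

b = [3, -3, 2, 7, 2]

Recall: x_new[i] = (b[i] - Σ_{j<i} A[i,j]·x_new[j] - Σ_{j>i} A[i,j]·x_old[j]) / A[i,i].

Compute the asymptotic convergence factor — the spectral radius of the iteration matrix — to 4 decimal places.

Let D = diag(-10, -5, 5, 9, -8); L, U the strict triangles.
Gauss-Seidel: T = -(D+L)⁻¹U, row 0 first, T[0,1] = -(6)/(-10) = +0.6000; later rows by forward substitution.
  T[0,:] = [+0.0000  +0.6000  +0.6000  +0.6000  -0.3000]
  T[1,:] = [+0.0000  -0.4800  -0.0800  -0.6800  -0.3600]
  T[2,:] = [+0.0000  -0.6720  -0.5120  -0.3520  +0.8960]
  T[3,:] = [+0.0000  +0.2827  +0.4693  +0.1004  -1.2658]
  T[4,:] = [+0.0000  -1.2143  -0.8677  -1.0766  +0.7927]
moduli |λ_i(T)| = 1.2724, 0.9896, 0.1782, 0.1782, 0.0000.
spectral radius ρ = 1.2724; 1.2724 > 1 ⇒ diverges.

1.2724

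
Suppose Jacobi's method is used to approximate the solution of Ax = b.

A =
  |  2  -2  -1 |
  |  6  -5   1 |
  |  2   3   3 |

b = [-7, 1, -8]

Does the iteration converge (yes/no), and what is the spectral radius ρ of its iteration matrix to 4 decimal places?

Write A = D+L+U with D = diag(2, -5, 3).
T_J = -D⁻¹(L+U): T[0,1] = -(-2)/(2) = +1.0000; T[0,0] = 0.
  T[0,:] = [+0.0000 +1.0000 +0.5000]
  T[1,:] = [+1.2000 +0.0000 +0.2000]
  T[2,:] = [-0.6667 -1.0000 +0.0000]
moduli |λ_i(T)| = 1.1436, 0.8008, 0.8008.
ρ(T) = max|λ| = 1.1436; 1.1436 > 1, so it fails to converge.

no, ρ = 1.1436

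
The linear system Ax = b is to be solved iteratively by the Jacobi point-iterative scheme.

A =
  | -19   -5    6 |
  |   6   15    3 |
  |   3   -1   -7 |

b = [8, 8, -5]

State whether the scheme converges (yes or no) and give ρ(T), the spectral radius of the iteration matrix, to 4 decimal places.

Let D = diag(-19, 15, -7); L, U the strict triangles.
Jacobi T = -D⁻¹(L+U): T[1,0] = -(6)/(15) = -0.4000; T[1,1] = 0.
  T[0,:] = [+0.0000, -0.2632, +0.3158]
  T[1,:] = [-0.4000, +0.0000, -0.2000]
  T[2,:] = [+0.4286, -0.1429, +0.0000]
|roots of det(T-λI)|: 0.5822, 0.4135, 0.1687.
ρ(T) = max|λ| = 0.5822; 0.5822 < 1: convergent.

yes, ρ = 0.5822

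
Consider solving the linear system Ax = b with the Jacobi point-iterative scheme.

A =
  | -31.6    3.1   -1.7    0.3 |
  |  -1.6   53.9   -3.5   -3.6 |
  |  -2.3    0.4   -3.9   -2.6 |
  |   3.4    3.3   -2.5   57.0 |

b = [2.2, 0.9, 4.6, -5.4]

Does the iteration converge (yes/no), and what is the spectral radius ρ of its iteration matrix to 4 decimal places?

yes, ρ = 0.1896

Let D = diag(-31.6, 53.9, -3.9, 57); L, U the strict triangles.
T_J = -D⁻¹(L+U): T[0,3] = -(0.3)/(-31.6) = +0.0095; T[0,0] = 0.
  T[0,:] = [+0.0000 +0.0981 -0.0538 +0.0095]
  T[1,:] = [+0.0297 +0.0000 +0.0649 +0.0668]
  T[2,:] = [-0.5897 +0.1026 +0.0000 -0.6667]
  T[3,:] = [-0.0596 -0.0579 +0.0439 +0.0000]
eigenvalue magnitudes: 0.1896, 0.1406, 0.1406, 0.0742.
spectral radius ρ = 0.1896; 0.1896 < 1, so it converges for any x₀.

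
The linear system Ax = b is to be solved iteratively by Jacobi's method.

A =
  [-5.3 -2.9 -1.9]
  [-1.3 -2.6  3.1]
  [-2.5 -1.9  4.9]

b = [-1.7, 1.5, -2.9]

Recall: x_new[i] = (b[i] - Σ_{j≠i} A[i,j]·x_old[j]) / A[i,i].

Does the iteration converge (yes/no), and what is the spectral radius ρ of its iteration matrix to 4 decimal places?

Diagonal D = diag(-5.3, -2.6, 4.9); L, U strict lower/upper.
Jacobi: T = -D⁻¹(L+U), T[2,0] = -(-2.5)/(4.9) = +0.5102; T[2,2] = 0.
  T[0,:] = [+0.0000 -0.5472 -0.3585]
  T[1,:] = [-0.5000 +0.0000 +1.1923]
  T[2,:] = [+0.5102 +0.3878 +0.0000]
|roots of det(T-λI)|: 0.9167, 0.5360, 0.5360.
ρ(T) = max|λ| = 0.9167; 0.9167 < 1: convergent.

yes, ρ = 0.9167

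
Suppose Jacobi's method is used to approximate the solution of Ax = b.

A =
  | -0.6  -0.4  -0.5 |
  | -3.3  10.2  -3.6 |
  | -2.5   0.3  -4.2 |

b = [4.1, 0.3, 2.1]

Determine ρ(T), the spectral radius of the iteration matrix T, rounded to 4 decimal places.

Let D = diag(-0.6, 10.2, -4.2); L, U the strict triangles.
Jacobi: T = -D⁻¹(L+U), T[1,0] = -(-3.3)/(10.2) = +0.3235; T[1,1] = 0.
  T[0,:] = [+0.0000 -0.6667 -0.8333]
  T[1,:] = [+0.3235 +0.0000 +0.3529]
  T[2,:] = [-0.5952 +0.0714 +0.0000]
|roots of det(T-λI)|: 0.6928, 0.4176, 0.4176.
spectral radius ρ = 0.6928; 0.6928 < 1, so it converges for any x₀.

0.6928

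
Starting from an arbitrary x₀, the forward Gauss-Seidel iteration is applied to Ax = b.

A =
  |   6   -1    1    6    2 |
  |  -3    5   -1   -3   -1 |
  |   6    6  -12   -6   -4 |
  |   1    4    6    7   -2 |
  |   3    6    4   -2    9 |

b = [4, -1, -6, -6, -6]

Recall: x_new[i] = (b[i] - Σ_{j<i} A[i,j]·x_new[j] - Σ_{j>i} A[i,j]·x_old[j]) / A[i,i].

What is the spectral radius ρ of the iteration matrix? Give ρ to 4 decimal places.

1.6723

A = D + L + U where D = diag(6, 5, -12, 7, 9).
GS T = -(D+L)⁻¹U: row 0 first, T[0,3] = -(6)/(6) = -1.0000; later rows by forward substitution.
  T[0,:] = [+0.0000, +0.1667, -0.1667, -1.0000, -0.3333]
  T[1,:] = [+0.0000, +0.1000, +0.1000, +0.0000, +0.0000]
  T[2,:] = [+0.0000, +0.1333, -0.0333, -1.0000, -0.5000]
  T[3,:] = [+0.0000, -0.1952, -0.0048, +1.0000, +0.7619]
  T[4,:] = [+0.0000, -0.2249, +0.0026, +1.0000, +0.5026]
|roots of det(T-λI)|: 1.6723, 0.1743, 0.0738, 0.0738, 0.0000.
spectral radius ρ = 1.6723; 1.6723 > 1: divergent.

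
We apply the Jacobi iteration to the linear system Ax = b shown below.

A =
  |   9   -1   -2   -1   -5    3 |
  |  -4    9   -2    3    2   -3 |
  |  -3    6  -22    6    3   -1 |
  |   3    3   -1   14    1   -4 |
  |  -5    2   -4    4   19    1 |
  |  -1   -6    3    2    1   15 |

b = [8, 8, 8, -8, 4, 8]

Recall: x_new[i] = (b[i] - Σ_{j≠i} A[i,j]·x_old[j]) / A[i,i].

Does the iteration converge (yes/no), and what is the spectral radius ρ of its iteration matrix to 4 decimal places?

yes, ρ = 0.8237

Diagonal D = diag(9, 9, -22, 14, 19, 15); L, U strict lower/upper.
T_J = -D⁻¹(L+U): T[3,4] = -(1)/(14) = -0.0714; T[3,3] = 0.
  T[0,:] = [+0.0000, +0.1111, +0.2222, +0.1111, +0.5556, -0.3333]
  T[1,:] = [+0.4444, +0.0000, +0.2222, -0.3333, -0.2222, +0.3333]
  T[2,:] = [-0.1364, +0.2727, +0.0000, +0.2727, +0.1364, -0.0455]
  T[3,:] = [-0.2143, -0.2143, +0.0714, +0.0000, -0.0714, +0.2857]
  T[4,:] = [+0.2632, -0.1053, +0.2105, -0.2105, +0.0000, -0.0526]
  T[5,:] = [+0.0667, +0.4000, -0.2000, -0.1333, -0.0667, +0.0000]
|λ(T)| sorted: 0.8237, 0.4109, 0.4109, 0.3844, 0.1371, 0.1371.
ρ(T) = max|λ| = 0.8237; 0.8237 < 1 ⇒ converges.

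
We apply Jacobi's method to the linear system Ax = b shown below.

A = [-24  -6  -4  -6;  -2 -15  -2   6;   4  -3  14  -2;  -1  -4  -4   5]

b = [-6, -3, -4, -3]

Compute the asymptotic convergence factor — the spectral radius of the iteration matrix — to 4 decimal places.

Split A = D + L + U, D = diag(-24, -15, 14, 5).
T_J = -D⁻¹(L+U): T[0,2] = -(-4)/(-24) = -0.1667; T[0,0] = 0.
  T[0,:] = [+0.0000  -0.2500  -0.1667  -0.2500]
  T[1,:] = [-0.1333  +0.0000  -0.1333  +0.4000]
  T[2,:] = [-0.2857  +0.2143  +0.0000  +0.1429]
  T[3,:] = [+0.2000  +0.8000  +0.8000  +0.0000]
eigenvalue magnitudes: 0.7615, 0.4513, 0.2995, 0.0108.
ρ(T) = max|λ| = 0.7615; 0.7615 < 1, so it converges for any x₀.

0.7615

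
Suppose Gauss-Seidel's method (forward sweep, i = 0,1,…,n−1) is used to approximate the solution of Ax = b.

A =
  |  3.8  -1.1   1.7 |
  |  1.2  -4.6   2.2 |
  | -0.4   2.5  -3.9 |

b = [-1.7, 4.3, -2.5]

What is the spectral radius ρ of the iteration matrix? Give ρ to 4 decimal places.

0.3069

Write A = D+L+U with D = diag(3.8, -4.6, -3.9).
GS T = -(D+L)⁻¹U: row 0 first, T[0,1] = -(-1.1)/(3.8) = +0.2895; later rows by forward substitution.
  T[0,:] = [+0.0000 +0.2895 -0.4474]
  T[1,:] = [+0.0000 +0.0755 +0.3616]
  T[2,:] = [+0.0000 +0.0187 +0.2777]
moduli |λ_i(T)| = 0.3069, 0.0463, 0.0000.
ρ = 0.3069; 0.3069 < 1 ⇒ converges.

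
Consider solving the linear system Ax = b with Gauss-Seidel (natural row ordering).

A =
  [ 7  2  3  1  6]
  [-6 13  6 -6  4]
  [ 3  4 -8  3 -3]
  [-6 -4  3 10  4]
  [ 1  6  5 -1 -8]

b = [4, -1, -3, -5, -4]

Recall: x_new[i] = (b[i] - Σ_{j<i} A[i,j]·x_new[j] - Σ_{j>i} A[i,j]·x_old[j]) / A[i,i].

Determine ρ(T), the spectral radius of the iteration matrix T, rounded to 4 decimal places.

Diagonal D = diag(7, 13, -8, 10, -8); L, U strict lower/upper.
T_GS = -(D+L)⁻¹U: row 0 first, T[0,1] = -(2)/(7) = -0.2857; later rows by forward substitution.
  T[0,:] = [+0.0000, -0.2857, -0.4286, -0.1429, -0.8571]
  T[1,:] = [+0.0000, -0.1319, -0.6593, +0.3956, -0.7033]
  T[2,:] = [+0.0000, -0.1731, -0.4904, +0.5192, -1.0481]
  T[3,:] = [+0.0000, -0.1723, -0.3738, -0.0832, -0.8812]
  T[4,:] = [+0.0000, -0.2213, -0.8078, +0.6138, -1.1795]
moduli |λ_i(T)| = 1.2977, 0.7580, 0.1545, 0.0163, 0.0000.
ρ = 1.2977; 1.2977 > 1, so it fails to converge.

1.2977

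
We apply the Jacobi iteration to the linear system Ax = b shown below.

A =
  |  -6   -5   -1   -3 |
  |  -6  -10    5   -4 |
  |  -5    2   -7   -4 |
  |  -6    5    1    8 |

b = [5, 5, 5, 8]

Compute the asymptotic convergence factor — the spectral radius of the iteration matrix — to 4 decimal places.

1.1530

Let D = diag(-6, -10, -7, 8); L, U the strict triangles.
Jacobi: T = -D⁻¹(L+U), T[2,3] = -(-4)/(-7) = -0.5714; T[2,2] = 0.
  T[0,:] = [+0.0000 -0.8333 -0.1667 -0.5000]
  T[1,:] = [-0.6000 +0.0000 +0.5000 -0.4000]
  T[2,:] = [-0.7143 +0.2857 +0.0000 -0.5714]
  T[3,:] = [+0.7500 -0.6250 -0.1250 +0.0000]
|roots of det(T-λI)|: 1.1530, 0.6086, 0.6086, 0.2906.
spectral radius ρ = 1.1530; 1.1530 > 1 ⇒ diverges.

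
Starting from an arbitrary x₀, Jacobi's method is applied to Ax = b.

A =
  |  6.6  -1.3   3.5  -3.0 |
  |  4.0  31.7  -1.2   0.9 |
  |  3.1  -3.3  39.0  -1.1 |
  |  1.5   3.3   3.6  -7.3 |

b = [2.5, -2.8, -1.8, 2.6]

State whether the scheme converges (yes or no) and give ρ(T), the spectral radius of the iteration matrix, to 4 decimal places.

Write A = D+L+U with D = diag(6.6, 31.7, 39, -7.3).
T_J = -D⁻¹(L+U): T[1,3] = -(0.9)/(31.7) = -0.0284; T[1,1] = 0.
  T[0,:] = [+0.0000 +0.1970 -0.5303 +0.4545]
  T[1,:] = [-0.1262 +0.0000 +0.0379 -0.0284]
  T[2,:] = [-0.0795 +0.0846 +0.0000 +0.0282]
  T[3,:] = [+0.2055 +0.4521 +0.4932 +0.0000]
moduli |λ_i(T)| = 0.4538, 0.3190, 0.3190, 0.0227.
spectral radius ρ = 0.4538; 0.4538 < 1 ⇒ converges.

yes, ρ = 0.4538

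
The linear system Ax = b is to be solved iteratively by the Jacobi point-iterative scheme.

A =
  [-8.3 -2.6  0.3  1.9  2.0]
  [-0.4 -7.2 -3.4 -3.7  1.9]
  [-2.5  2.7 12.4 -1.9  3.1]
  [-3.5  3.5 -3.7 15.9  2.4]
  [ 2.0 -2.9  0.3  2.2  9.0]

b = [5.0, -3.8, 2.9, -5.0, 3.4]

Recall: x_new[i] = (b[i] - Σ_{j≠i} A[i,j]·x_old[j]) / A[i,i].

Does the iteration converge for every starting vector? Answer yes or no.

Diagonal D = diag(-8.3, -7.2, 12.4, 15.9, 9); L, U strict lower/upper.
T_J = -D⁻¹(L+U): T[2,1] = -(2.7)/(12.4) = -0.2177; T[2,2] = 0.
  T[0,:] = [+0.0000, -0.3133, +0.0361, +0.2289, +0.2410]
  T[1,:] = [-0.0556, +0.0000, -0.4722, -0.5139, +0.2639]
  T[2,:] = [+0.2016, -0.2177, +0.0000, +0.1532, -0.2500]
  T[3,:] = [+0.2201, -0.2201, +0.2327, +0.0000, -0.1509]
  T[4,:] = [-0.2222, +0.3222, -0.0333, -0.2444, +0.0000]
moduli |λ_i(T)| = 0.8541, 0.3783, 0.3783, 0.1470, 0.1470.
ρ = 0.8541; 0.8541 < 1, so it converges for any x₀.

yes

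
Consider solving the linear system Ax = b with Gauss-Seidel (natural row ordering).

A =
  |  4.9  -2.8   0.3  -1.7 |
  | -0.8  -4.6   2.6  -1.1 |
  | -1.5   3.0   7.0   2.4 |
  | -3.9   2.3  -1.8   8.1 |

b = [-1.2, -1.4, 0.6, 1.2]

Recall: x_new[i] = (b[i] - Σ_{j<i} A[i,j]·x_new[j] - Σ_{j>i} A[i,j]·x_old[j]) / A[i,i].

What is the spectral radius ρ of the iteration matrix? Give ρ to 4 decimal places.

A = D + L + U where D = diag(4.9, -4.6, 7, 8.1).
Gauss-Seidel: T = -(D+L)⁻¹U, row 0 first, T[0,3] = -(-1.7)/(4.9) = +0.3469; later rows by forward substitution.
  T[0,:] = [+0.0000  +0.5714  -0.0612  +0.3469]
  T[1,:] = [+0.0000  -0.0994  +0.5759  -0.2995]
  T[2,:] = [+0.0000  +0.1650  -0.2599  -0.1402]
  T[3,:] = [+0.0000  +0.3400  -0.2508  +0.2209]
eigenvalue magnitudes: 0.5072, 0.3242, 0.3242, 0.0000.
spectral radius ρ = 0.5072; 0.5072 < 1: convergent.

0.5072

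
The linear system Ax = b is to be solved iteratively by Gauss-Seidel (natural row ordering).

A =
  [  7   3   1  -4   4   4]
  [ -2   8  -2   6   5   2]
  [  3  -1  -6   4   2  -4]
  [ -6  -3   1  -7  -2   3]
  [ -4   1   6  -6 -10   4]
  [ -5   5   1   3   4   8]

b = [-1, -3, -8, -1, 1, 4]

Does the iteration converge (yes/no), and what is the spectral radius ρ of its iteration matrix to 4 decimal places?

no, ρ = 1.1636

Write A = D+L+U with D = diag(7, 8, -6, -7, -10, 8).
Gauss-Seidel: T = -(D+L)⁻¹U, row 0 first, T[0,5] = -(4)/(7) = -0.5714; later rows by forward substitution.
  T[0,:] = [+0.0000 -0.4286 -0.1429 +0.5714 -0.5714 -0.5714]
  T[1,:] = [+0.0000 -0.1071 +0.2143 -0.6071 -0.7679 -0.3929]
  T[2,:] = [+0.0000 -0.1964 -0.1071 +1.0536 +0.1756 -0.8869]
  T[3,:] = [+0.0000 +0.3852 +0.0153 -0.0791 +0.5582 +0.9600]
  T[4,:] = [+0.0000 -0.1883 +0.0051 +0.3903 -0.0778 -0.5189]
  T[5,:] = [+0.0000 -0.2267 -0.2181 +0.4394 -0.0696 -0.1013]
|roots of det(T-λI)|: 1.1636, 0.4840, 0.2728, 0.2180, 0.1523, 0.0000.
ρ(T) = max|λ| = 1.1636; 1.1636 > 1: divergent.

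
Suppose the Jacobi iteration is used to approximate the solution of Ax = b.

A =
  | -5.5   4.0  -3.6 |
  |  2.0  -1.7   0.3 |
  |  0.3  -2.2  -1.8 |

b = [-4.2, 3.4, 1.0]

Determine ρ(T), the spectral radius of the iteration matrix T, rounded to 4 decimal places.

Split A = D + L + U, D = diag(-5.5, -1.7, -1.8).
Jacobi T = -D⁻¹(L+U): T[2,1] = -(-2.2)/(-1.8) = -1.2222; T[2,2] = 0.
  T[0,:] = [+0.0000 +0.7273 -0.6545]
  T[1,:] = [+1.1765 +0.0000 +0.1765]
  T[2,:] = [+0.1667 -1.2222 +0.0000]
|λ(T)| sorted: 1.1650, 0.9090, 0.9090.
ρ(T) = max|λ| = 1.1650; 1.1650 > 1, so it fails to converge.

1.1650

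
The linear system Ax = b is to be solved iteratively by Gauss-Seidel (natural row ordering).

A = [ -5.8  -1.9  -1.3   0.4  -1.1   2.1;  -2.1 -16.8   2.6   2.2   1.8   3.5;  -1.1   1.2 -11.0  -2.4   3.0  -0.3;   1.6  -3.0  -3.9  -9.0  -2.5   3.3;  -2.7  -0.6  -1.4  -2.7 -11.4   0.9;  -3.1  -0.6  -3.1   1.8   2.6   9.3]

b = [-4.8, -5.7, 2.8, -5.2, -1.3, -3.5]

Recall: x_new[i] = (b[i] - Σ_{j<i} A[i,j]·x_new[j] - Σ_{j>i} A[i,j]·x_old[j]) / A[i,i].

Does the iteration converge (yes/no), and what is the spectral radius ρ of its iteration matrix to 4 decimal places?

yes, ρ = 0.3857

Split A = D + L + U, D = diag(-5.8, -16.8, -11, -9, -11.4, 9.3).
Gauss-Seidel: T = -(D+L)⁻¹U, row 0 first, T[0,3] = -(0.4)/(-5.8) = +0.0690; later rows by forward substitution.
  T[0,:] = [+0.0000  -0.3276  -0.2241  +0.0690  -0.1897  +0.3621]
  T[1,:] = [+0.0000  +0.0409  +0.1828  +0.1223  +0.1308  +0.1631]
  T[2,:] = [+0.0000  +0.0372  +0.0424  -0.2117  +0.3060  -0.0457]
  T[3,:] = [+0.0000  -0.0880  -0.1191  +0.0632  -0.4877  +0.3965]
  T[4,:] = [+0.0000  +0.0917  +0.0665  -0.0117  +0.1160  -0.1037]
  T[5,:] = [+0.0000  -0.1027  -0.0443  -0.0487  +0.1092  +0.0682]
|eigenvalues of T|: 0.3857, 0.2473, 0.2473, 0.1475, 0.0232, 0.0000.
ρ = 0.3857; 0.3857 < 1, so it converges for any x₀.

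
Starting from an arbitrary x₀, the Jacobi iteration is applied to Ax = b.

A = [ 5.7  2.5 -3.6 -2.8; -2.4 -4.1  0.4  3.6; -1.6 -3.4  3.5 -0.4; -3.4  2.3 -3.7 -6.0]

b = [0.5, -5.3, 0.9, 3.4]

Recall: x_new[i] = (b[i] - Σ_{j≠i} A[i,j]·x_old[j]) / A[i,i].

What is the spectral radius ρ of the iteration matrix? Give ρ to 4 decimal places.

1.1800

Split A = D + L + U, D = diag(5.7, -4.1, 3.5, -6).
T_J = -D⁻¹(L+U): T[0,3] = -(-2.8)/(5.7) = +0.4912; T[0,0] = 0.
  T[0,:] = [+0.0000  -0.4386  +0.6316  +0.4912]
  T[1,:] = [-0.5854  +0.0000  +0.0976  +0.8780]
  T[2,:] = [+0.4571  +0.9714  +0.0000  +0.1143]
  T[3,:] = [-0.5667  +0.3833  -0.6167  +0.0000]
|eigenvalues of T|: 1.1800, 0.9305, 0.9305, 0.0804.
spectral radius ρ = 1.1800; 1.1800 > 1 ⇒ diverges.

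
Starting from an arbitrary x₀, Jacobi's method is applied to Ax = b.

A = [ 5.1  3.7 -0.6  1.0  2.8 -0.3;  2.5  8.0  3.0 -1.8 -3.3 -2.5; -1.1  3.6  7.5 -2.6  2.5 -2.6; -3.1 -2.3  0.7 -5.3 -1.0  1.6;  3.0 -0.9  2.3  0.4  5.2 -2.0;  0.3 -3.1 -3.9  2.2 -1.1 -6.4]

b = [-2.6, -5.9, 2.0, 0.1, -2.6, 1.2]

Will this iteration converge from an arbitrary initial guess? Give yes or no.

A = D + L + U where D = diag(5.1, 8, 7.5, -5.3, 5.2, -6.4).
Jacobi: T = -D⁻¹(L+U), T[0,4] = -(2.8)/(5.1) = -0.5490; T[0,0] = 0.
  T[0,:] = [+0.0000, -0.7255, +0.1176, -0.1961, -0.5490, +0.0588]
  T[1,:] = [-0.3125, +0.0000, -0.3750, +0.2250, +0.4125, +0.3125]
  T[2,:] = [+0.1467, -0.4800, +0.0000, +0.3467, -0.3333, +0.3467]
  T[3,:] = [-0.5849, -0.4340, +0.1321, +0.0000, -0.1887, +0.3019]
  T[4,:] = [-0.5769, +0.1731, -0.4423, -0.0769, +0.0000, +0.3846]
  T[5,:] = [+0.0469, -0.4844, -0.6094, +0.3438, -0.1719, +0.0000]
|eigenvalues of T|: 1.1490, 0.7123, 0.6141, 0.6141, 0.3534, 0.2958.
ρ(T) = max|λ| = 1.1490; 1.1490 > 1, so it fails to converge.

no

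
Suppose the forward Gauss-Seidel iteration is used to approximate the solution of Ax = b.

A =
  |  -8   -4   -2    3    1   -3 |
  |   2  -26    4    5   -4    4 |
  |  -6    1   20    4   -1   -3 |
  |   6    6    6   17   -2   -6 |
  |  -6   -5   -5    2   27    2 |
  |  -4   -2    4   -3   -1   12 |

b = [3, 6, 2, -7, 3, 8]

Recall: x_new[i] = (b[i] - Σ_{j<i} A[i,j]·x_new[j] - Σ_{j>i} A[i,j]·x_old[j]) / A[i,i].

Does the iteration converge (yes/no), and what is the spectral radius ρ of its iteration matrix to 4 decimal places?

yes, ρ = 0.5153

Diagonal D = diag(-8, -26, 20, 17, 27, 12); L, U strict lower/upper.
T_GS = -(D+L)⁻¹U: row 0 first, T[0,1] = -(-4)/(-8) = -0.5000; later rows by forward substitution.
  T[0,:] = [+0.0000  -0.5000  -0.2500  +0.3750  +0.1250  -0.3750]
  T[1,:] = [+0.0000  -0.0385  +0.1346  +0.2212  -0.1442  +0.1250]
  T[2,:] = [+0.0000  -0.1481  -0.0817  -0.0986  +0.0947  +0.0313]
  T[3,:] = [+0.0000  +0.2423  +0.0696  -0.1756  +0.0910  +0.4301]
  T[4,:] = [+0.0000  -0.1636  -0.0509  +0.1190  +0.0119  -0.1603]
  T[5,:] = [+0.0000  -0.0768  -0.0205  +0.1607  +0.0098  -0.0204]
|λ(T)| sorted: 0.5153, 0.1748, 0.1227, 0.1227, 0.0330, 0.0000.
spectral radius ρ = 0.5153; 0.5153 < 1: convergent.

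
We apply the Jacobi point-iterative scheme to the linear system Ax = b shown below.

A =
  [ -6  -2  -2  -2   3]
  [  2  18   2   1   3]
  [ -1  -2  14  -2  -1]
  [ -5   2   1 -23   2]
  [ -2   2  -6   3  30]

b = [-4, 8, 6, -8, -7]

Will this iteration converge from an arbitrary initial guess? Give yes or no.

Let D = diag(-6, 18, 14, -23, 30); L, U the strict triangles.
Jacobi: T = -D⁻¹(L+U), T[4,1] = -(2)/(30) = -0.0667; T[4,4] = 0.
  T[0,:] = [+0.0000 -0.3333 -0.3333 -0.3333 +0.5000]
  T[1,:] = [-0.1111 +0.0000 -0.1111 -0.0556 -0.1667]
  T[2,:] = [+0.0714 +0.1429 +0.0000 +0.1429 +0.0714]
  T[3,:] = [-0.2174 +0.0870 +0.0435 +0.0000 +0.0870]
  T[4,:] = [+0.0667 -0.0667 +0.2000 -0.1000 +0.0000]
|λ(T)| sorted: 0.4313, 0.3460, 0.3460, 0.1031, 0.1031.
ρ = 0.4313; 0.4313 < 1 ⇒ converges.

yes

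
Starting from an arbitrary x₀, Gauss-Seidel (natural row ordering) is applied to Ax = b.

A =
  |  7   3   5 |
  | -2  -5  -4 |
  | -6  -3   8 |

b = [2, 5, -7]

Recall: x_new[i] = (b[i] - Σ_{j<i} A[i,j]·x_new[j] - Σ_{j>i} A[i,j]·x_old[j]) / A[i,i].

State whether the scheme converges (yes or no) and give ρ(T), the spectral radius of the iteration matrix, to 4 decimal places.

yes, ρ = 0.8571

Write A = D+L+U with D = diag(7, -5, 8).
GS T = -(D+L)⁻¹U: row 0 first, T[0,1] = -(3)/(7) = -0.4286; later rows by forward substitution.
  T[0,:] = [+0.0000, -0.4286, -0.7143]
  T[1,:] = [+0.0000, +0.1714, -0.5143]
  T[2,:] = [+0.0000, -0.2571, -0.7286]
|roots of det(T-λI)|: 0.8571, 0.3000, 0.0000.
ρ(T) = max|λ| = 0.8571; 0.8571 < 1: convergent.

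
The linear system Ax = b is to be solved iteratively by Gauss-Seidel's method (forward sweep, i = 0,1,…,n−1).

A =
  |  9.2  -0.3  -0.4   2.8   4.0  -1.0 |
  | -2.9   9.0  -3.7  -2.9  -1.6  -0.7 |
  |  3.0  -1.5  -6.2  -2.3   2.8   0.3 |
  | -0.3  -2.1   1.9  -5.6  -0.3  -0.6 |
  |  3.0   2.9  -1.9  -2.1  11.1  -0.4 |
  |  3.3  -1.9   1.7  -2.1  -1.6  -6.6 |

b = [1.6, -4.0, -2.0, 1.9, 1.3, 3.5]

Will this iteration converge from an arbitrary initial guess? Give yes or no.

yes

Split A = D + L + U, D = diag(9.2, 9, -6.2, -5.6, 11.1, -6.6).
Gauss-Seidel: T = -(D+L)⁻¹U, row 0 first, T[0,1] = -(-0.3)/(9.2) = +0.0326; later rows by forward substitution.
  T[0,:] = [+0.0000  +0.0326  +0.0435  -0.3043  -0.4348  +0.1087]
  T[1,:] = [+0.0000  +0.0105  +0.4251  +0.2242  +0.0377  +0.1128]
  T[2,:] = [+0.0000  +0.0132  -0.0818  -0.5725  +0.2321  +0.0737]
  T[3,:] = [+0.0000  -0.0012  -0.1895  -0.2620  +0.0343  -0.1303]
  T[4,:] = [+0.0000  -0.0095  -0.1727  -0.1239  +0.1539  -0.0348]
  T[5,:] = [+0.0000  +0.0194  -0.0196  -0.2508  -0.2167  +0.0908]
|λ(T)| sorted: 0.5190, 0.3144, 0.1647, 0.1647, 0.0011, 0.0000.
ρ = 0.5190; 0.5190 < 1 ⇒ converges.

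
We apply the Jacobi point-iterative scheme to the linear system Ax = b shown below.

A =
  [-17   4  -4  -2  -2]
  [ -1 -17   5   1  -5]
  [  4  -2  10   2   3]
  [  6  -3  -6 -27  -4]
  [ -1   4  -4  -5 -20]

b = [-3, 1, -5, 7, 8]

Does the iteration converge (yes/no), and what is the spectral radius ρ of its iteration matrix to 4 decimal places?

Write A = D+L+U with D = diag(-17, -17, 10, -27, -20).
Jacobi T = -D⁻¹(L+U): T[4,2] = -(-4)/(-20) = -0.2000; T[4,4] = 0.
  T[0,:] = [+0.0000  +0.2353  -0.2353  -0.1176  -0.1176]
  T[1,:] = [-0.0588  +0.0000  +0.2941  +0.0588  -0.2941]
  T[2,:] = [-0.4000  +0.2000  +0.0000  -0.2000  -0.3000]
  T[3,:] = [+0.2222  -0.1111  -0.2222  +0.0000  -0.1481]
  T[4,:] = [-0.0500  +0.2000  -0.2000  -0.2500  +0.0000]
moduli |λ_i(T)| = 0.5441, 0.2917, 0.2917, 0.2823, 0.1430.
ρ(T) = max|λ| = 0.5441; 0.5441 < 1: convergent.

yes, ρ = 0.5441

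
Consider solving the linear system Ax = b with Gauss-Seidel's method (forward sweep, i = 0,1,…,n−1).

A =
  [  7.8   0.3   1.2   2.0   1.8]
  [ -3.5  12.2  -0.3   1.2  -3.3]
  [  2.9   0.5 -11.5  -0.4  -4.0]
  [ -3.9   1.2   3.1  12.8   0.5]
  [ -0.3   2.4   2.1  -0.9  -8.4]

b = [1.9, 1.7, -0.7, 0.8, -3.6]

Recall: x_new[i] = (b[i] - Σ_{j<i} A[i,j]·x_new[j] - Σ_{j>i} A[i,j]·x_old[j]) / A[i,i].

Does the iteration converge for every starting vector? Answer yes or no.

yes

Write A = D+L+U with D = diag(7.8, 12.2, -11.5, 12.8, -8.4).
T_GS = -(D+L)⁻¹U: row 0 first, T[0,3] = -(2)/(7.8) = -0.2564; later rows by forward substitution.
  T[0,:] = [+0.0000 -0.0385 -0.1538 -0.2564 -0.2308]
  T[1,:] = [+0.0000 -0.0110 -0.0195 -0.1719 +0.2043]
  T[2,:] = [+0.0000 -0.0102 -0.0396 -0.1069 -0.3971]
  T[3,:] = [+0.0000 -0.0082 -0.0354 -0.0361 -0.0323]
  T[4,:] = [+0.0000 -0.0034 -0.0062 -0.0628 -0.0292]
eigenvalue magnitudes: 0.1639, 0.0587, 0.0587, 0.0001, 0.0000.
spectral radius ρ = 0.1639; 0.1639 < 1 ⇒ converges.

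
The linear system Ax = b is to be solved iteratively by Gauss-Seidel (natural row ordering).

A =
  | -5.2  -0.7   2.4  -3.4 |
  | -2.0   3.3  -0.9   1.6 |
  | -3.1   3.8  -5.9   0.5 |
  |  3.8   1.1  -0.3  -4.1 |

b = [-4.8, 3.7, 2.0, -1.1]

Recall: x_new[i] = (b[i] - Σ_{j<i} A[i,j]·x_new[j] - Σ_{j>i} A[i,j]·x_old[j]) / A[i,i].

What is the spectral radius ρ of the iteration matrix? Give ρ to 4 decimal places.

A = D + L + U where D = diag(-5.2, 3.3, -5.9, -4.1).
T_GS = -(D+L)⁻¹U: row 0 first, T[0,2] = -(2.4)/(-5.2) = +0.4615; later rows by forward substitution.
  T[0,:] = [+0.0000, -0.1346, +0.4615, -0.6538]
  T[1,:] = [+0.0000, -0.0816, +0.5524, -0.8811]
  T[2,:] = [+0.0000, +0.0182, +0.1133, -0.1392]
  T[3,:] = [+0.0000, -0.1480, +0.5677, -0.8322]
|roots of det(T-λI)|: 0.9106, 0.0563, 0.0563, 0.0000.
spectral radius ρ = 0.9106; 0.9106 < 1, so it converges for any x₀.

0.9106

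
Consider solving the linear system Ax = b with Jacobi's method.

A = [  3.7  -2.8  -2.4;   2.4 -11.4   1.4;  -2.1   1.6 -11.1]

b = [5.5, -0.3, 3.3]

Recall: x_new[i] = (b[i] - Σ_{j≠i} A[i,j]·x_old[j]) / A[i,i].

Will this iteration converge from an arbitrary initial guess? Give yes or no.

yes

A = D + L + U where D = diag(3.7, -11.4, -11.1).
T_J = -D⁻¹(L+U): T[0,2] = -(-2.4)/(3.7) = +0.6486; T[0,0] = 0.
  T[0,:] = [+0.0000  +0.7568  +0.6486]
  T[1,:] = [+0.2105  +0.0000  +0.1228]
  T[2,:] = [-0.1892  +0.1441  +0.0000]
|λ(T)| sorted: 0.2504, 0.2105, 0.0399.
ρ = 0.2504; 0.2504 < 1: convergent.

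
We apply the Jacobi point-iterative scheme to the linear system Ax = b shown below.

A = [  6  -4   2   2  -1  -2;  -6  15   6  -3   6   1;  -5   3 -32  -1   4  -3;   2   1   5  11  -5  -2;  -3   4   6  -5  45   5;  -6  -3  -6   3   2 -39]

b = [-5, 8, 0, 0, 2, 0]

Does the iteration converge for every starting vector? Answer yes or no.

yes

Split A = D + L + U, D = diag(6, 15, -32, 11, 45, -39).
T_J = -D⁻¹(L+U): T[3,5] = -(-2)/(11) = +0.1818; T[3,3] = 0.
  T[0,:] = [+0.0000, +0.6667, -0.3333, -0.3333, +0.1667, +0.3333]
  T[1,:] = [+0.4000, +0.0000, -0.4000, +0.2000, -0.4000, -0.0667]
  T[2,:] = [-0.1562, +0.0938, +0.0000, -0.0312, +0.1250, -0.0938]
  T[3,:] = [-0.1818, -0.0909, -0.4545, +0.0000, +0.4545, +0.1818]
  T[4,:] = [+0.0667, -0.0889, -0.1333, +0.1111, +0.0000, -0.1111]
  T[5,:] = [-0.1538, -0.0769, -0.1538, +0.0769, +0.0513, +0.0000]
eigenvalue magnitudes: 0.6579, 0.5026, 0.2449, 0.1622, 0.1243, 0.0517.
ρ(T) = max|λ| = 0.6579; 0.6579 < 1: convergent.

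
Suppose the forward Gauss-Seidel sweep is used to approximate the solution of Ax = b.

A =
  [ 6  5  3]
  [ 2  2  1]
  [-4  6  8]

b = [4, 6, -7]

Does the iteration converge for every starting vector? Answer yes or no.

yes

Write A = D+L+U with D = diag(6, 2, 8).
T_GS = -(D+L)⁻¹U: row 0 first, T[0,1] = -(5)/(6) = -0.8333; later rows by forward substitution.
  T[0,:] = [+0.0000, -0.8333, -0.5000]
  T[1,:] = [+0.0000, +0.8333, -0.0000]
  T[2,:] = [+0.0000, -1.0417, -0.2500]
moduli |λ_i(T)| = 0.8333, 0.2500, 0.0000.
ρ(T) = max|λ| = 0.8333; 0.8333 < 1: convergent.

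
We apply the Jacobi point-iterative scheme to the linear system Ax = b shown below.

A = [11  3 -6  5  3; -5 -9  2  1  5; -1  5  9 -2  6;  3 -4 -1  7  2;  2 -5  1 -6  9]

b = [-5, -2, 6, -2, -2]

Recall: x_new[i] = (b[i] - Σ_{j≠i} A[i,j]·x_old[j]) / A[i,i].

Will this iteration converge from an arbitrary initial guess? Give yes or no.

no

Diagonal D = diag(11, -9, 9, 7, 9); L, U strict lower/upper.
Jacobi T = -D⁻¹(L+U): T[3,4] = -(2)/(7) = -0.2857; T[3,3] = 0.
  T[0,:] = [+0.0000 -0.2727 +0.5455 -0.4545 -0.2727]
  T[1,:] = [-0.5556 +0.0000 +0.2222 +0.1111 +0.5556]
  T[2,:] = [+0.1111 -0.5556 +0.0000 +0.2222 -0.6667]
  T[3,:] = [-0.4286 +0.5714 +0.1429 +0.0000 -0.2857]
  T[4,:] = [-0.2222 +0.5556 -0.1111 +0.6667 +0.0000]
eigenvalue magnitudes: 1.1515, 0.7690, 0.7690, 0.4223, 0.4223.
spectral radius ρ = 1.1515; 1.1515 > 1: divergent.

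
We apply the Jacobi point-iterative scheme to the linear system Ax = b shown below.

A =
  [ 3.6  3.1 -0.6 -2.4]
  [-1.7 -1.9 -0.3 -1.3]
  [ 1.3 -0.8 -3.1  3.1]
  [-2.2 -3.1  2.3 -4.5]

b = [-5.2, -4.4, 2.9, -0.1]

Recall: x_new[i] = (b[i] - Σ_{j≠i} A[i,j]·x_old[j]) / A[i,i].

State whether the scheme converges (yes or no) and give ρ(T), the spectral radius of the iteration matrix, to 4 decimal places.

A = D + L + U where D = diag(3.6, -1.9, -3.1, -4.5).
Jacobi T = -D⁻¹(L+U): T[0,3] = -(-2.4)/(3.6) = +0.6667; T[0,0] = 0.
  T[0,:] = [+0.0000, -0.8611, +0.1667, +0.6667]
  T[1,:] = [-0.8947, +0.0000, -0.1579, -0.6842]
  T[2,:] = [+0.4194, -0.2581, +0.0000, +1.0000]
  T[3,:] = [-0.4889, -0.6889, +0.5111, +0.0000]
|eigenvalues of T|: 1.3444, 0.9035, 0.6414, 0.2005.
ρ(T) = max|λ| = 1.3444; 1.3444 > 1, so it fails to converge.

no, ρ = 1.3444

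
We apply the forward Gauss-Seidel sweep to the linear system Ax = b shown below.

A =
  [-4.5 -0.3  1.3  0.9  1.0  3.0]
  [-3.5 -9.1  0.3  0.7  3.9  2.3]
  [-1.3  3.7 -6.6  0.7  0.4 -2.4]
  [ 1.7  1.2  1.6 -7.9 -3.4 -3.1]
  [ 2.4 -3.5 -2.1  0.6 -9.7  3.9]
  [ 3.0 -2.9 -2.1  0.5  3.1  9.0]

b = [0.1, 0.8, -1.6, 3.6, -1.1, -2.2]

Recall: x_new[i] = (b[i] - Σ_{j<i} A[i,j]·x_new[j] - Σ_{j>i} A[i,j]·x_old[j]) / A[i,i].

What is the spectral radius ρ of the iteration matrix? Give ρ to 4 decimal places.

0.8528

A = D + L + U where D = diag(-4.5, -9.1, -6.6, -7.9, -9.7, 9).
GS T = -(D+L)⁻¹U: row 0 first, T[0,4] = -(1)/(-4.5) = +0.2222; later rows by forward substitution.
  T[0,:] = [+0.0000 -0.0667 +0.2889 +0.2000 +0.2222 +0.6667]
  T[1,:] = [+0.0000 +0.0256 -0.0781 +0.0000 +0.3431 -0.0037]
  T[2,:] = [+0.0000 +0.0275 -0.1007 +0.0667 +0.2092 -0.4970]
  T[3,:] = [+0.0000 -0.0049 +0.0299 +0.0565 -0.2881 -0.3502]
  T[4,:] = [+0.0000 -0.0320 +0.1233 +0.0385 -0.1319 +0.6543]
  T[5,:] = [+0.0000 +0.0482 -0.1891 -0.0675 +0.1467 -0.5453]
eigenvalue magnitudes: 0.8528, 0.2200, 0.0949, 0.0949, 0.0080, 0.0000.
ρ(T) = max|λ| = 0.8528; 0.8528 < 1 ⇒ converges.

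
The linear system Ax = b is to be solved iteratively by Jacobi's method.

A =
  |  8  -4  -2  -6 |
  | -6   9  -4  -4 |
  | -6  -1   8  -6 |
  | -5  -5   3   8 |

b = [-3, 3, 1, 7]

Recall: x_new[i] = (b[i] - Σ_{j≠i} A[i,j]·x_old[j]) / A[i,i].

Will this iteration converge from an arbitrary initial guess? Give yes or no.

Diagonal D = diag(8, 9, 8, 8); L, U strict lower/upper.
Jacobi: T = -D⁻¹(L+U), T[0,1] = -(-4)/(8) = +0.5000; T[0,0] = 0.
  T[0,:] = [+0.0000 +0.5000 +0.2500 +0.7500]
  T[1,:] = [+0.6667 +0.0000 +0.4444 +0.4444]
  T[2,:] = [+0.7500 +0.1250 +0.0000 +0.7500]
  T[3,:] = [+0.6250 +0.6250 -0.3750 +0.0000]
moduli |λ_i(T)| = 1.3240, 0.7464, 0.5293, 0.5293.
ρ = 1.3240; 1.3240 > 1 ⇒ diverges.

no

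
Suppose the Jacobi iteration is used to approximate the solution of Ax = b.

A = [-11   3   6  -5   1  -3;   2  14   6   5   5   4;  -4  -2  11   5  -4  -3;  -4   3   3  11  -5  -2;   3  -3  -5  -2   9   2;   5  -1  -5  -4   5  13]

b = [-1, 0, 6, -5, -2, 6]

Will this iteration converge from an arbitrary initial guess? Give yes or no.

no

Write A = D+L+U with D = diag(-11, 14, 11, 11, 9, 13).
T_J = -D⁻¹(L+U): T[4,3] = -(-2)/(9) = +0.2222; T[4,4] = 0.
  T[0,:] = [+0.0000  +0.2727  +0.5455  -0.4545  +0.0909  -0.2727]
  T[1,:] = [-0.1429  +0.0000  -0.4286  -0.3571  -0.3571  -0.2857]
  T[2,:] = [+0.3636  +0.1818  +0.0000  -0.4545  +0.3636  +0.2727]
  T[3,:] = [+0.3636  -0.2727  -0.2727  +0.0000  +0.4545  +0.1818]
  T[4,:] = [-0.3333  +0.3333  +0.5556  +0.2222  +0.0000  -0.2222]
  T[5,:] = [-0.3846  +0.0769  +0.3846  +0.3077  -0.3846  +0.0000]
|roots of det(T-λI)|: 1.1371, 0.6377, 0.6377, 0.2808, 0.1905, 0.1277.
ρ = 1.1371; 1.1371 > 1: divergent.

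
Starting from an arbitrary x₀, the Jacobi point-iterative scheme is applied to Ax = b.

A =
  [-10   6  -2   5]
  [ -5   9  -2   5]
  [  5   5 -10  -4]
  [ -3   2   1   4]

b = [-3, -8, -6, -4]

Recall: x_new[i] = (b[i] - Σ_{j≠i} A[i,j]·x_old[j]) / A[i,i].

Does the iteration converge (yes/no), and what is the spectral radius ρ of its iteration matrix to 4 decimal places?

Diagonal D = diag(-10, 9, -10, 4); L, U strict lower/upper.
Jacobi: T = -D⁻¹(L+U), T[1,2] = -(-2)/(9) = +0.2222; T[1,1] = 0.
  T[0,:] = [+0.0000, +0.6000, -0.2000, +0.5000]
  T[1,:] = [+0.5556, +0.0000, +0.2222, -0.5556]
  T[2,:] = [+0.5000, +0.5000, +0.0000, -0.4000]
  T[3,:] = [+0.7500, -0.5000, -0.2500, +0.0000]
|eigenvalues of T|: 1.1243, 0.7822, 0.5316, 0.1895.
ρ = 1.1243; 1.1243 > 1: divergent.

no, ρ = 1.1243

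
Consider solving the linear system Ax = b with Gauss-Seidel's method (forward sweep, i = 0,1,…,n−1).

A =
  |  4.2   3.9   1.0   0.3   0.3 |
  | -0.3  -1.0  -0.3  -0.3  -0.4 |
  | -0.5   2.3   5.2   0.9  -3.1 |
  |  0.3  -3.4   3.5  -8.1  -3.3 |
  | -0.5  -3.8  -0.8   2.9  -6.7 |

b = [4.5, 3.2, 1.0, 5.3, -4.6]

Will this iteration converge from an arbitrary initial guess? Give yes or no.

Diagonal D = diag(4.2, -1, 5.2, -8.1, -6.7); L, U strict lower/upper.
Gauss-Seidel: T = -(D+L)⁻¹U, row 0 first, T[0,1] = -(3.9)/(4.2) = -0.9286; later rows by forward substitution.
  T[0,:] = [+0.0000 -0.9286 -0.2381 -0.0714 -0.0714]
  T[1,:] = [+0.0000 +0.2786 -0.2286 -0.2786 -0.3786]
  T[2,:] = [+0.0000 -0.2125 +0.0782 -0.0567 +0.7567]
  T[3,:] = [+0.0000 -0.2431 +0.1209 +0.0898 +0.0758]
  T[4,:] = [+0.0000 -0.1686 +0.1904 +0.2090 +0.1625]
|roots of det(T-λI)|: 0.8557, 0.1593, 0.1593, 0.0675, 0.0000.
ρ = 0.8557; 0.8557 < 1: convergent.

yes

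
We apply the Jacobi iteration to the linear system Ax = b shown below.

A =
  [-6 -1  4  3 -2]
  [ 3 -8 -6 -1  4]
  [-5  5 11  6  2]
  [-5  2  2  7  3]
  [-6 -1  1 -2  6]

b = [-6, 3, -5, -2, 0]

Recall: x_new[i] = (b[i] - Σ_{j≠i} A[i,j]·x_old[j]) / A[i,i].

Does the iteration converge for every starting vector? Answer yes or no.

no

Split A = D + L + U, D = diag(-6, -8, 11, 7, 6).
T_J = -D⁻¹(L+U): T[4,2] = -(1)/(6) = -0.1667; T[4,4] = 0.
  T[0,:] = [+0.0000  -0.1667  +0.6667  +0.5000  -0.3333]
  T[1,:] = [+0.3750  +0.0000  -0.7500  -0.1250  +0.5000]
  T[2,:] = [+0.4545  -0.4545  +0.0000  -0.5455  -0.1818]
  T[3,:] = [+0.7143  -0.2857  -0.2857  +0.0000  -0.4286]
  T[4,:] = [+1.0000  +0.1667  -0.1667  +0.3333  +0.0000]
|λ(T)| sorted: 1.2468, 0.8949, 0.8949, 0.3992, 0.3054.
spectral radius ρ = 1.2468; 1.2468 > 1, so it fails to converge.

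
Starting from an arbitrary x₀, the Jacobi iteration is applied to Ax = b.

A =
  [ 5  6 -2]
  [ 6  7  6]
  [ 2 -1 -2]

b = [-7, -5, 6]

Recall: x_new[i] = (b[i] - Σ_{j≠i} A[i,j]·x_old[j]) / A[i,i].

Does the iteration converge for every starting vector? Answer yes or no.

Write A = D+L+U with D = diag(5, 7, -2).
T_J = -D⁻¹(L+U): T[0,2] = -(-2)/(5) = +0.4000; T[0,0] = 0.
  T[0,:] = [+0.0000, -1.2000, +0.4000]
  T[1,:] = [-0.8571, +0.0000, -0.8571]
  T[2,:] = [+1.0000, -0.5000, +0.0000]
|roots of det(T-λI)|: 1.6128, 0.8626, 0.8626.
spectral radius ρ = 1.6128; 1.6128 > 1 ⇒ diverges.

no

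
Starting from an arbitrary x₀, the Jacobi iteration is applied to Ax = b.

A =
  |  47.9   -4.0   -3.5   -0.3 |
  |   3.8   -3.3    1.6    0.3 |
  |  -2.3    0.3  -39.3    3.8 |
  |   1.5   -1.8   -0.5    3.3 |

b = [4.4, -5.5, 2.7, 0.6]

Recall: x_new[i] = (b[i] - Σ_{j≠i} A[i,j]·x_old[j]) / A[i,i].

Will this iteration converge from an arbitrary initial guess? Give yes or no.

Split A = D + L + U, D = diag(47.9, -3.3, -39.3, 3.3).
Jacobi T = -D⁻¹(L+U): T[2,1] = -(0.3)/(-39.3) = +0.0076; T[2,2] = 0.
  T[0,:] = [+0.0000, +0.0835, +0.0731, +0.0063]
  T[1,:] = [+1.1515, +0.0000, +0.4848, +0.0909]
  T[2,:] = [-0.0585, +0.0076, +0.0000, +0.0967]
  T[3,:] = [-0.4545, +0.5455, +0.1515, +0.0000]
moduli |λ_i(T)| = 0.4576, 0.3221, 0.0937, 0.0937.
ρ(T) = max|λ| = 0.4576; 0.4576 < 1, so it converges for any x₀.

yes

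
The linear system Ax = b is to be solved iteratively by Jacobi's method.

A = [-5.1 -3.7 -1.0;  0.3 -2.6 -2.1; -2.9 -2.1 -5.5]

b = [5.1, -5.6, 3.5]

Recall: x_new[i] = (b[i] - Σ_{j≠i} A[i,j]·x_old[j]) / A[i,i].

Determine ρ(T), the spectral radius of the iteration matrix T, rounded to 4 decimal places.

0.8305

Write A = D+L+U with D = diag(-5.1, -2.6, -5.5).
T_J = -D⁻¹(L+U): T[0,2] = -(-1)/(-5.1) = -0.1961; T[0,0] = 0.
  T[0,:] = [+0.0000  -0.7255  -0.1961]
  T[1,:] = [+0.1154  +0.0000  -0.8077]
  T[2,:] = [-0.5273  -0.3818  +0.0000]
moduli |λ_i(T)| = 0.8305, 0.6014, 0.6014.
ρ = 0.8305; 0.8305 < 1, so it converges for any x₀.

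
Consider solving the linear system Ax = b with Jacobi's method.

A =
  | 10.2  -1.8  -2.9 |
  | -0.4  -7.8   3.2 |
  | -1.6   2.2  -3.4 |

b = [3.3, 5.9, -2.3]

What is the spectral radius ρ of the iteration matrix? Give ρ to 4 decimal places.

0.4650

Let D = diag(10.2, -7.8, -3.4); L, U the strict triangles.
Jacobi T = -D⁻¹(L+U): T[0,1] = -(-1.8)/(10.2) = +0.1765; T[0,0] = 0.
  T[0,:] = [+0.0000, +0.1765, +0.2843]
  T[1,:] = [-0.0513, +0.0000, +0.4103]
  T[2,:] = [-0.4706, +0.6471, +0.0000]
moduli |λ_i(T)| = 0.4650, 0.3059, 0.3059.
spectral radius ρ = 0.4650; 0.4650 < 1 ⇒ converges.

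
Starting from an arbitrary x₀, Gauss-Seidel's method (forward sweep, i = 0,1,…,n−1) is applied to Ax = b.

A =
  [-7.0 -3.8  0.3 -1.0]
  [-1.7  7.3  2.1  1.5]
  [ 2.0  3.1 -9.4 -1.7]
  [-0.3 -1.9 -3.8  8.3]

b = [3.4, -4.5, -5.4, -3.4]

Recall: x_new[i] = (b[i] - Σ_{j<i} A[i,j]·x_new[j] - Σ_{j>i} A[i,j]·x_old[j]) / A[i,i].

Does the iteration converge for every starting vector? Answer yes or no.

Diagonal D = diag(-7, 7.3, -9.4, 8.3); L, U strict lower/upper.
GS T = -(D+L)⁻¹U: row 0 first, T[0,3] = -(-1)/(-7) = -0.1429; later rows by forward substitution.
  T[0,:] = [+0.0000  -0.5429  +0.0429  -0.1429]
  T[1,:] = [+0.0000  -0.1264  -0.2777  -0.2387]
  T[2,:] = [+0.0000  -0.1572  -0.0825  -0.2900]
  T[3,:] = [+0.0000  -0.1205  -0.0998  -0.1926]
eigenvalue magnitudes: 0.5057, 0.0786, 0.0257, 0.0000.
ρ(T) = max|λ| = 0.5057; 0.5057 < 1, so it converges for any x₀.

yes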